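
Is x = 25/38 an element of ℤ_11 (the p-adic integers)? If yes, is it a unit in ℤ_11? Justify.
x ∈ ℤ_11^× (unit); v_11(x) = 0

ℤ_11 = {x ∈ ℚ_11 : v_11(x) ≥ 0} and ℤ_11^× = {x ∈ ℤ_11 : v_11(x) = 0}. Here v_11(25/38) = v_11(num) − v_11(den) = 0; compare against these criteria.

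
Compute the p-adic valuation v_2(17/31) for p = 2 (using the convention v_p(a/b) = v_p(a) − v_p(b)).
v_2(17/31) = 0

Factor powers of 2 from the numerator and denominator of the reduced fraction: 17 = 2^0 · 17 and 31 = 2^0 · 31. Apply v_p(a/b) = v_p(a) − v_p(b): v_2(17/31) = 0 − 0 = 0.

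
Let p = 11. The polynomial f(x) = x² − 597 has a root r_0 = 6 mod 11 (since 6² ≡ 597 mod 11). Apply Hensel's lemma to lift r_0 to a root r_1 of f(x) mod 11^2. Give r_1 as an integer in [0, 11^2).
r_1 = 83 (mod 121)

Hensel's recurrence: r_{i+1} = r_i − f(r_i)·(f′(r_i))^{-1} mod 11^{i+2}, with f′(x) = 2x. Iterate:
  r_0 = 6 (mod 11)
  r_1 = 83 (mod 121)
Final: r_1 = 83, and one checks f(r_1) ≡ 0 mod 11^2.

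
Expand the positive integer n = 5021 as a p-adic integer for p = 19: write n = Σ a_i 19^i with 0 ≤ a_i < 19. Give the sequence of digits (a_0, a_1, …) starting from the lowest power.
(a_0, a_1, …) = (5, 17, 13)

Repeated division by 19 gives the digits low-to-high: 5021 = 5 + 17·19^1 + 13·19^2. Digit sequence: (5, 17, 13).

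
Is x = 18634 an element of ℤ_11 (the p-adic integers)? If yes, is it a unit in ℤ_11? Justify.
x ∈ ℤ_11 but not a unit; v_11(x) = 3 > 0

ℤ_11 = {x ∈ ℚ_11 : v_11(x) ≥ 0} and ℤ_11^× = {x ∈ ℤ_11 : v_11(x) = 0}. Here v_11(18634) = v_11(num) − v_11(den) = 3; compare against these criteria.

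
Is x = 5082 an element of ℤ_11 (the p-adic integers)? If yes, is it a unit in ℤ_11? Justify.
x ∈ ℤ_11 but not a unit; v_11(x) = 2 > 0

ℤ_11 = {x ∈ ℚ_11 : v_11(x) ≥ 0} and ℤ_11^× = {x ∈ ℤ_11 : v_11(x) = 0}. Here v_11(5082) = v_11(num) − v_11(den) = 2; compare against these criteria.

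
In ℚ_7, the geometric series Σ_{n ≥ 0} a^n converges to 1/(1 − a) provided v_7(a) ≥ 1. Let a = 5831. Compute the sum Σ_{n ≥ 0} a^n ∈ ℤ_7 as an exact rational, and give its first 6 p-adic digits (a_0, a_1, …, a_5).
Σ a^n = 1/(1 − a) = -1/5830;  first 6 digits = (1, 0, 0, 3, 2, 0)

v_7(a) = 3 ≥ 1, so the series converges in ℤ_7 to 1/(1 − a) = 1/(1 − 5831) = -1/5830. Expand this rational in ℤ_7: compute digits iteratively via d_i = x_i mod 7, x_{i+1} = (x_i − d_i)/7. The first 6 digits are (1, 0, 0, 3, 2, 0).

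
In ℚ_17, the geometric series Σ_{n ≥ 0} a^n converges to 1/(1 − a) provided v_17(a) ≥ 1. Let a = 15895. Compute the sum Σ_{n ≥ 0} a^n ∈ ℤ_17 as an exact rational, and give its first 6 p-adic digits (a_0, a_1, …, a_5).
Σ a^n = 1/(1 − a) = -1/15894;  first 6 digits = (1, 0, 4, 3, 16, 7)

v_17(a) = 2 ≥ 1, so the series converges in ℤ_17 to 1/(1 − a) = 1/(1 − 15895) = -1/15894. Expand this rational in ℤ_17: compute digits iteratively via d_i = x_i mod 17, x_{i+1} = (x_i − d_i)/17. The first 6 digits are (1, 0, 4, 3, 16, 7).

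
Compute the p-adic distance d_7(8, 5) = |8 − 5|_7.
d_7(8, 5) = 1

Step 1 — x − y = 8 − 5 = 3. Step 2 — v_7(3) = 0 (factor: 3 = (7^0 · 3); the sign does not affect v_p). Step 3 — |x − y|_7 = 7^{0} = 1.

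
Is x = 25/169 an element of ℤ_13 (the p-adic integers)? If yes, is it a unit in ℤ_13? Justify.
x ∉ ℤ_13 (v_13(x) = -2 < 0)

ℤ_13 = {x ∈ ℚ_13 : v_13(x) ≥ 0} and ℤ_13^× = {x ∈ ℤ_13 : v_13(x) = 0}. Here v_13(25/169) = v_13(num) − v_13(den) = -2; compare against these criteria.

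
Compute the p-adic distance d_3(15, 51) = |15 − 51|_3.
d_3(15, 51) = 1/9

Step 1 — x − y = 15 − 51 = -36. Step 2 — v_3(-36) = 2 (factor: -36 = −(3^2 · 4); the sign does not affect v_p). Step 3 — |x − y|_3 = 3^{-2} = 1/9.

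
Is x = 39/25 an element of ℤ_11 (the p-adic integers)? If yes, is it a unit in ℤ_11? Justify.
x ∈ ℤ_11^× (unit); v_11(x) = 0

ℤ_11 = {x ∈ ℚ_11 : v_11(x) ≥ 0} and ℤ_11^× = {x ∈ ℤ_11 : v_11(x) = 0}. Here v_11(39/25) = v_11(num) − v_11(den) = 0; compare against these criteria.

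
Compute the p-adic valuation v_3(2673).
v_3(2673) = 5

v_3(n) is the largest exponent k such that 3^k divides n. Factor out: 2673 = 3^5 · 11. (Sign doesn't affect v_p.) So v_3(2673) = 5.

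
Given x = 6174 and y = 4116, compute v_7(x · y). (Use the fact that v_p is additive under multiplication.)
v_7(25412184) = 6

v_p(x) = 3 (factor: 6174 = 7^3 · 18); v_p(y) = 3 (factor: 4116 = 7^3 · 12). Additivity: v_p(xy) = v_p(x) + v_p(y) = 3 + 3 = 6. (Direct check: xy = 25412184 = 7^6 · (216).)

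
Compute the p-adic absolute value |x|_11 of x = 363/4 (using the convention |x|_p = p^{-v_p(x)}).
|363/4|_11 = 1/121

Step 1 — compute v_11(x) by factoring powers of 11 out of the numerator and denominator: v_11(363/4) = 2. Step 2 — apply |x|_p = p^{-v_p(x)} = 11^{-2} = 1/121.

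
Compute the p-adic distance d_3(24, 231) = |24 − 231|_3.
d_3(24, 231) = 1/9

Step 1 — x − y = 24 − 231 = -207. Step 2 — v_3(-207) = 2 (factor: -207 = −(3^2 · 23); the sign does not affect v_p). Step 3 — |x − y|_3 = 3^{-2} = 1/9.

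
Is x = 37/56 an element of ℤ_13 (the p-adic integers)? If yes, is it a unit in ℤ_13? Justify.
x ∈ ℤ_13^× (unit); v_13(x) = 0

ℤ_13 = {x ∈ ℚ_13 : v_13(x) ≥ 0} and ℤ_13^× = {x ∈ ℤ_13 : v_13(x) = 0}. Here v_13(37/56) = v_13(num) − v_13(den) = 0; compare against these criteria.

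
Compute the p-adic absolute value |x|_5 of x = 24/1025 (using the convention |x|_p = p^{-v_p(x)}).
|24/1025|_5 = 25

Step 1 — compute v_5(x) by factoring powers of 5 out of the numerator and denominator: v_5(24/1025) = -2. Step 2 — apply |x|_p = p^{-v_p(x)} = 5^{2} = 25.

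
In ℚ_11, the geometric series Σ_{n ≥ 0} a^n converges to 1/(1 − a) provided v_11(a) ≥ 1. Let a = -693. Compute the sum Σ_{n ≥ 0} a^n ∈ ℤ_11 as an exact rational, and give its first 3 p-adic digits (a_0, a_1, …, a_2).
Σ a^n = 1/(1 − a) = 1/694;  first 3 digits = (1, 3, 3)

v_11(a) = 1 ≥ 1, so the series converges in ℤ_11 to 1/(1 − a) = 1/(1 − (-693)) = 1/694. Expand this rational in ℤ_11: compute digits iteratively via d_i = x_i mod 11, x_{i+1} = (x_i − d_i)/11. The first 3 digits are (1, 3, 3).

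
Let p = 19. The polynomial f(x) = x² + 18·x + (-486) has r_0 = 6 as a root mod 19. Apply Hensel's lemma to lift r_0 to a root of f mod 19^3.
r_2 = 2400 (mod 6859)

Hensel: r_{i+1} = r_i − f(r_i)·(f′(r_i))^{-1} mod 19^{i+2}, f′(x) = 2x + 18. Iterate:
  r_0 = 6 (mod 19)
  r_1 = 234 (mod 361)
  r_2 = 2400 (mod 6859)
Final: r = 2400 satisfies f(r) ≡ 0 mod 19^3.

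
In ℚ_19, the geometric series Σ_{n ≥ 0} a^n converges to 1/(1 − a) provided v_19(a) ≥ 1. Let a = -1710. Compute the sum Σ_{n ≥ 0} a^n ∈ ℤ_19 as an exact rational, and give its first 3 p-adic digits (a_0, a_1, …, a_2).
Σ a^n = 1/(1 − a) = 1/1711;  first 3 digits = (1, 5, 1)

v_19(a) = 1 ≥ 1, so the series converges in ℤ_19 to 1/(1 − a) = 1/(1 − (-1710)) = 1/1711. Expand this rational in ℤ_19: compute digits iteratively via d_i = x_i mod 19, x_{i+1} = (x_i − d_i)/19. The first 3 digits are (1, 5, 1).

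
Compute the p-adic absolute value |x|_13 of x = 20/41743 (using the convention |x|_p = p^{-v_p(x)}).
|20/41743|_13 = 2197

Step 1 — compute v_13(x) by factoring powers of 13 out of the numerator and denominator: v_13(20/41743) = -3. Step 2 — apply |x|_p = p^{-v_p(x)} = 13^{3} = 2197.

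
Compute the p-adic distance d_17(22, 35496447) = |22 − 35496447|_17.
d_17(22, 35496447) = 1/1419857

Step 1 — x − y = 22 − 35496447 = -35496425. Step 2 — v_17(-35496425) = 5 (factor: -35496425 = −(17^5 · 25); the sign does not affect v_p). Step 3 — |x − y|_17 = 17^{-5} = 1/1419857.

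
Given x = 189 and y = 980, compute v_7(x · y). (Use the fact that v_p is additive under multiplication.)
v_7(185220) = 3

v_p(x) = 1 (factor: 189 = 7^1 · 27); v_p(y) = 2 (factor: 980 = 7^2 · 20). Additivity: v_p(xy) = v_p(x) + v_p(y) = 1 + 2 = 3. (Direct check: xy = 185220 = 7^3 · (540).)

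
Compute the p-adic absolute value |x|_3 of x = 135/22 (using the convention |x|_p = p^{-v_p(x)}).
|135/22|_3 = 1/27

Step 1 — compute v_3(x) by factoring powers of 3 out of the numerator and denominator: v_3(135/22) = 3. Step 2 — apply |x|_p = p^{-v_p(x)} = 3^{-3} = 1/27.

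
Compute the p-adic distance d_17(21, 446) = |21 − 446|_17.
d_17(21, 446) = 1/17

Step 1 — x − y = 21 − 446 = -425. Step 2 — v_17(-425) = 1 (factor: -425 = −(17^1 · 25); the sign does not affect v_p). Step 3 — |x − y|_17 = 17^{-1} = 1/17.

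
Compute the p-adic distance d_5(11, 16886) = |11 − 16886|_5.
d_5(11, 16886) = 1/625

Step 1 — x − y = 11 − 16886 = -16875. Step 2 — v_5(-16875) = 4 (factor: -16875 = −(5^4 · 27); the sign does not affect v_p). Step 3 — |x − y|_5 = 5^{-4} = 1/625.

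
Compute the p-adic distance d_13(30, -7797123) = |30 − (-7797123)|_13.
d_13(30, -7797123) = 1/371293

Step 1 — x − y = 30 − (-7797123) = 7797153. Step 2 — v_13(7797153) = 5 (factor: 7797153 = (13^5 · 21); the sign does not affect v_p). Step 3 — |x − y|_13 = 13^{-5} = 1/371293.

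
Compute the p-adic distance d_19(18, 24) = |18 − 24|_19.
d_19(18, 24) = 1

Step 1 — x − y = 18 − 24 = -6. Step 2 — v_19(-6) = 0 (factor: -6 = −(19^0 · 6); the sign does not affect v_p). Step 3 — |x − y|_19 = 19^{0} = 1.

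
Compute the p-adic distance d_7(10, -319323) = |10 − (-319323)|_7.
d_7(10, -319323) = 1/16807

Step 1 — x − y = 10 − (-319323) = 319333. Step 2 — v_7(319333) = 5 (factor: 319333 = (7^5 · 19); the sign does not affect v_p). Step 3 — |x − y|_7 = 7^{-5} = 1/16807.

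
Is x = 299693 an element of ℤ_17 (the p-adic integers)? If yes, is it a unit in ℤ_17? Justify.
x ∈ ℤ_17 but not a unit; v_17(x) = 3 > 0

ℤ_17 = {x ∈ ℚ_17 : v_17(x) ≥ 0} and ℤ_17^× = {x ∈ ℤ_17 : v_17(x) = 0}. Here v_17(299693) = v_17(num) − v_17(den) = 3; compare against these criteria.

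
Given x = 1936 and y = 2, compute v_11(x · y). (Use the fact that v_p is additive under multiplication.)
v_11(3872) = 2

v_p(x) = 2 (factor: 1936 = 11^2 · 16); v_p(y) = 0 (factor: 2 = 11^0 · 2). Additivity: v_p(xy) = v_p(x) + v_p(y) = 2 + 0 = 2. (Direct check: xy = 3872 = 11^2 · (32).)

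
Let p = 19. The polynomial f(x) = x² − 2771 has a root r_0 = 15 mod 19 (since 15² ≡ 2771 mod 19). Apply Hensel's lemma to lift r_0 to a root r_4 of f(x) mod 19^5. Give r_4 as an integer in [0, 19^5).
r_4 = 2390329 (mod 2476099)

Hensel's recurrence: r_{i+1} = r_i − f(r_i)·(f′(r_i))^{-1} mod 19^{i+2}, with f′(x) = 2x. Iterate:
  r_0 = 15 (mod 19)
  r_1 = 148 (mod 361)
  r_2 = 3397 (mod 6859)
  r_3 = 44551 (mod 130321)
  r_4 = 2390329 (mod 2476099)
Final: r_4 = 2390329, and one checks f(r_4) ≡ 0 mod 19^5.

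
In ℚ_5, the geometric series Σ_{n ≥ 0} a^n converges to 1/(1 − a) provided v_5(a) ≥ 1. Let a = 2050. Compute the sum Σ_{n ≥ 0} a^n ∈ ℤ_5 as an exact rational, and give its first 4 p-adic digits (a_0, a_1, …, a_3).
Σ a^n = 1/(1 − a) = -1/2049;  first 4 digits = (1, 0, 2, 1)

v_5(a) = 2 ≥ 1, so the series converges in ℤ_5 to 1/(1 − a) = 1/(1 − 2050) = -1/2049. Expand this rational in ℤ_5: compute digits iteratively via d_i = x_i mod 5, x_{i+1} = (x_i − d_i)/5. The first 4 digits are (1, 0, 2, 1).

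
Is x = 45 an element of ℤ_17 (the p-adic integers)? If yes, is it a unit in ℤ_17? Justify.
x ∈ ℤ_17^× (unit); v_17(x) = 0

ℤ_17 = {x ∈ ℚ_17 : v_17(x) ≥ 0} and ℤ_17^× = {x ∈ ℤ_17 : v_17(x) = 0}. Here v_17(45) = v_17(num) − v_17(den) = 0; compare against these criteria.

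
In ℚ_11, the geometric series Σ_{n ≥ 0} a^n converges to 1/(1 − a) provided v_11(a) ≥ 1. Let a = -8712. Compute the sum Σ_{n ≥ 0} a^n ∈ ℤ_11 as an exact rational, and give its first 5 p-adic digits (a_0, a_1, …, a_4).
Σ a^n = 1/(1 − a) = 1/8713;  first 5 digits = (1, 0, 5, 4, 2)

v_11(a) = 2 ≥ 1, so the series converges in ℤ_11 to 1/(1 − a) = 1/(1 − (-8712)) = 1/8713. Expand this rational in ℤ_11: compute digits iteratively via d_i = x_i mod 11, x_{i+1} = (x_i − d_i)/11. The first 5 digits are (1, 0, 5, 4, 2).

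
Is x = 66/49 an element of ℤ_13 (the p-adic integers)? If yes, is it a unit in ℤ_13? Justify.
x ∈ ℤ_13^× (unit); v_13(x) = 0

ℤ_13 = {x ∈ ℚ_13 : v_13(x) ≥ 0} and ℤ_13^× = {x ∈ ℤ_13 : v_13(x) = 0}. Here v_13(66/49) = v_13(num) − v_13(den) = 0; compare against these criteria.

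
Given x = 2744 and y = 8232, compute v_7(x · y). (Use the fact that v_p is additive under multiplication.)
v_7(22588608) = 6

v_p(x) = 3 (factor: 2744 = 7^3 · 8); v_p(y) = 3 (factor: 8232 = 7^3 · 24). Additivity: v_p(xy) = v_p(x) + v_p(y) = 3 + 3 = 6. (Direct check: xy = 22588608 = 7^6 · (192).)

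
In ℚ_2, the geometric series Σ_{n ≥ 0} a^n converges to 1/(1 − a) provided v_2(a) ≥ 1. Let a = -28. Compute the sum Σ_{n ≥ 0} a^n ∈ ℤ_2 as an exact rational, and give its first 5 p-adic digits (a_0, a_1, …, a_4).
Σ a^n = 1/(1 − a) = 1/29;  first 5 digits = (1, 0, 1, 0, 1)

v_2(a) = 2 ≥ 1, so the series converges in ℤ_2 to 1/(1 − a) = 1/(1 − (-28)) = 1/29. Expand this rational in ℤ_2: compute digits iteratively via d_i = x_i mod 2, x_{i+1} = (x_i − d_i)/2. The first 5 digits are (1, 0, 1, 0, 1).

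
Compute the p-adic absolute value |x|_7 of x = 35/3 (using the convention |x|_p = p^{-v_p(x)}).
|35/3|_7 = 1/7

Step 1 — compute v_7(x) by factoring powers of 7 out of the numerator and denominator: v_7(35/3) = 1. Step 2 — apply |x|_p = p^{-v_p(x)} = 7^{-1} = 1/7.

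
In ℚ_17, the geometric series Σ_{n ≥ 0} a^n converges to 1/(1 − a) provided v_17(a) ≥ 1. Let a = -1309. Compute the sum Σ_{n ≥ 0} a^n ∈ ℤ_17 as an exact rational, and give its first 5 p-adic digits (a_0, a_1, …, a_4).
Σ a^n = 1/(1 − a) = 1/1310;  first 5 digits = (1, 8, 8, 10, 7)

v_17(a) = 1 ≥ 1, so the series converges in ℤ_17 to 1/(1 − a) = 1/(1 − (-1309)) = 1/1310. Expand this rational in ℤ_17: compute digits iteratively via d_i = x_i mod 17, x_{i+1} = (x_i − d_i)/17. The first 5 digits are (1, 8, 8, 10, 7).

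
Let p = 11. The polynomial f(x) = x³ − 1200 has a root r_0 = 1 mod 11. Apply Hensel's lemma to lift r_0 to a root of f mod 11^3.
r_2 = 683 (mod 1331)

Hensel: r_{i+1} = r_i − f(r_i)/f′(r_i) mod 11^{i+2}, where f′(x) = 3x². Iterate:
  r_0 = 1 (mod 11)
  r_1 = 78 (mod 121)
  r_2 = 683 (mod 1331)
Final: r = 683 with f(r) ≡ 0 mod 11^3.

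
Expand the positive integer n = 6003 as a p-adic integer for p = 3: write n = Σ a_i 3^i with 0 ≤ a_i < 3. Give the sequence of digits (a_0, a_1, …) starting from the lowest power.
(a_0, a_1, …) = (0, 0, 1, 0, 2, 0, 2, 2)

Repeated division by 3 gives the digits low-to-high: 6003 = 1·3^2 + 2·3^4 + 2·3^6 + 2·3^7. Digit sequence: (0, 0, 1, 0, 2, 0, 2, 2).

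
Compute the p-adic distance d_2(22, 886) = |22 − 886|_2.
d_2(22, 886) = 1/32

Step 1 — x − y = 22 − 886 = -864. Step 2 — v_2(-864) = 5 (factor: -864 = −(2^5 · 27); the sign does not affect v_p). Step 3 — |x − y|_2 = 2^{-5} = 1/32.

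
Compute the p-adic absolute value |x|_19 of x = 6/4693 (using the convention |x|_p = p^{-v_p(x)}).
|6/4693|_19 = 361

Step 1 — compute v_19(x) by factoring powers of 19 out of the numerator and denominator: v_19(6/4693) = -2. Step 2 — apply |x|_p = p^{-v_p(x)} = 19^{2} = 361.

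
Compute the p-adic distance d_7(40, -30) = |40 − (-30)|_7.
d_7(40, -30) = 1/7

Step 1 — x − y = 40 − (-30) = 70. Step 2 — v_7(70) = 1 (factor: 70 = (7^1 · 10); the sign does not affect v_p). Step 3 — |x − y|_7 = 7^{-1} = 1/7.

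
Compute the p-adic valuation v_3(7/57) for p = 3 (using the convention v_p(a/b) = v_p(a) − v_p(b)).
v_3(7/57) = -1

Factor powers of 3 from the numerator and denominator of the reduced fraction: 7 = 3^0 · 7 and 57 = 3^1 · 19. Apply v_p(a/b) = v_p(a) − v_p(b): v_3(7/57) = 0 − 1 = -1.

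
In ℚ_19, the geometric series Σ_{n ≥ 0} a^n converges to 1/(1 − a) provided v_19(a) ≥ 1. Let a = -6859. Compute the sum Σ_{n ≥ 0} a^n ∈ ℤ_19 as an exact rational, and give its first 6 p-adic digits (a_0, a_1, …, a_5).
Σ a^n = 1/(1 − a) = 1/6860;  first 6 digits = (1, 0, 0, 18, 18, 18)

v_19(a) = 3 ≥ 1, so the series converges in ℤ_19 to 1/(1 − a) = 1/(1 − (-6859)) = 1/6860. Expand this rational in ℤ_19: compute digits iteratively via d_i = x_i mod 19, x_{i+1} = (x_i − d_i)/19. The first 6 digits are (1, 0, 0, 18, 18, 18).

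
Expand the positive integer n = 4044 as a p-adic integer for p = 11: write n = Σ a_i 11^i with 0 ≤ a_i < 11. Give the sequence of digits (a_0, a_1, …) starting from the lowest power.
(a_0, a_1, …) = (7, 4, 0, 3)

Repeated division by 11 gives the digits low-to-high: 4044 = 7 + 4·11^1 + 3·11^3. Digit sequence: (7, 4, 0, 3).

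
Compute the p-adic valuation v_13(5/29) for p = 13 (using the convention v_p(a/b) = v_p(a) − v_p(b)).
v_13(5/29) = 0

Factor powers of 13 from the numerator and denominator of the reduced fraction: 5 = 13^0 · 5 and 29 = 13^0 · 29. Apply v_p(a/b) = v_p(a) − v_p(b): v_13(5/29) = 0 − 0 = 0.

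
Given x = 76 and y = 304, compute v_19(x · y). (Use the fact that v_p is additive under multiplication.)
v_19(23104) = 2

v_p(x) = 1 (factor: 76 = 19^1 · 4); v_p(y) = 1 (factor: 304 = 19^1 · 16). Additivity: v_p(xy) = v_p(x) + v_p(y) = 1 + 1 = 2. (Direct check: xy = 23104 = 19^2 · (64).)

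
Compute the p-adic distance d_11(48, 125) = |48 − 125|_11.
d_11(48, 125) = 1/11

Step 1 — x − y = 48 − 125 = -77. Step 2 — v_11(-77) = 1 (factor: -77 = −(11^1 · 7); the sign does not affect v_p). Step 3 — |x − y|_11 = 11^{-1} = 1/11.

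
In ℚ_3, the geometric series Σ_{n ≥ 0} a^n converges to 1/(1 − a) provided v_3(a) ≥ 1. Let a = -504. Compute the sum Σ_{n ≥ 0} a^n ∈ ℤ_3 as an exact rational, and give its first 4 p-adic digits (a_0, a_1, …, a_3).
Σ a^n = 1/(1 − a) = 1/505;  first 4 digits = (1, 0, 1, 2)

v_3(a) = 2 ≥ 1, so the series converges in ℤ_3 to 1/(1 − a) = 1/(1 − (-504)) = 1/505. Expand this rational in ℤ_3: compute digits iteratively via d_i = x_i mod 3, x_{i+1} = (x_i − d_i)/3. The first 4 digits are (1, 0, 1, 2).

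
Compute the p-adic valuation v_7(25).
v_7(25) = 0

v_7(n) is the largest exponent k such that 7^k divides n. Factor out: 25 = 7^0 · 25. (Sign doesn't affect v_p.) So v_7(25) = 0.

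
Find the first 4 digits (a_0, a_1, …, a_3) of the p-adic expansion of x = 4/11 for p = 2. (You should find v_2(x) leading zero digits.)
(a_0, …, a_3) = (0, 0, 1, 1)

v_2(4/11) = 2, so a_0 = ... = a_1 = 0. Factor out: x = 2^2 · u with u = 1/11 a unit in ℤ_2. Expand u iteratively via a_{v+i} = u_i mod 2, u_{i+1} = (u_i − a_{v+i})/2:
  u_0 = 1/11;  a_2 = 1;  u_1 = (u_0 − 1)/2 = -5/11
  u_1 = -5/11;  a_3 = 1;  u_2 = (u_1 − 1)/2 = -8/11
Digits: (0, 0, 1, 1).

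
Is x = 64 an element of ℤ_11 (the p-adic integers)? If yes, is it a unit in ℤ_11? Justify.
x ∈ ℤ_11^× (unit); v_11(x) = 0

ℤ_11 = {x ∈ ℚ_11 : v_11(x) ≥ 0} and ℤ_11^× = {x ∈ ℤ_11 : v_11(x) = 0}. Here v_11(64) = v_11(num) − v_11(den) = 0; compare against these criteria.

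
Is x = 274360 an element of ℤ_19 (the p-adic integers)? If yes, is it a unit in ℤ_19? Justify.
x ∈ ℤ_19 but not a unit; v_19(x) = 3 > 0

ℤ_19 = {x ∈ ℚ_19 : v_19(x) ≥ 0} and ℤ_19^× = {x ∈ ℤ_19 : v_19(x) = 0}. Here v_19(274360) = v_19(num) − v_19(den) = 3; compare against these criteria.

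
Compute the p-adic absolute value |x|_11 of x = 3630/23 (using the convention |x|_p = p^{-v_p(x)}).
|3630/23|_11 = 1/121

Step 1 — compute v_11(x) by factoring powers of 11 out of the numerator and denominator: v_11(3630/23) = 2. Step 2 — apply |x|_p = p^{-v_p(x)} = 11^{-2} = 1/121.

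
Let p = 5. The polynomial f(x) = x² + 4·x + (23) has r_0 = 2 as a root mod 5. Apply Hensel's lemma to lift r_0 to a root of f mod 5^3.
r_2 = 57 (mod 125)

Hensel: r_{i+1} = r_i − f(r_i)·(f′(r_i))^{-1} mod 5^{i+2}, f′(x) = 2x + 4. Iterate:
  r_0 = 2 (mod 5)
  r_1 = 7 (mod 25)
  r_2 = 57 (mod 125)
Final: r = 57 satisfies f(r) ≡ 0 mod 5^3.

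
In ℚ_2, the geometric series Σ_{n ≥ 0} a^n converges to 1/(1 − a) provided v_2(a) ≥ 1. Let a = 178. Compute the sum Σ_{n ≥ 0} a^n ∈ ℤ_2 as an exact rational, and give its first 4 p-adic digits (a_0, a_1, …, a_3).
Σ a^n = 1/(1 − a) = -1/177;  first 4 digits = (1, 1, 1, 1)

v_2(a) = 1 ≥ 1, so the series converges in ℤ_2 to 1/(1 − a) = 1/(1 − 178) = -1/177. Expand this rational in ℤ_2: compute digits iteratively via d_i = x_i mod 2, x_{i+1} = (x_i − d_i)/2. The first 4 digits are (1, 1, 1, 1).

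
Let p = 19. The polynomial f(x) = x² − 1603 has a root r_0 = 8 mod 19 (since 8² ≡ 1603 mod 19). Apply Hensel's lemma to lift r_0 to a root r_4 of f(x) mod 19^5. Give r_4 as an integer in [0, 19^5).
r_4 = 269162 (mod 2476099)

Hensel's recurrence: r_{i+1} = r_i − f(r_i)·(f′(r_i))^{-1} mod 19^{i+2}, with f′(x) = 2x. Iterate:
  r_0 = 8 (mod 19)
  r_1 = 217 (mod 361)
  r_2 = 1661 (mod 6859)
  r_3 = 8520 (mod 130321)
  r_4 = 269162 (mod 2476099)
Final: r_4 = 269162, and one checks f(r_4) ≡ 0 mod 19^5.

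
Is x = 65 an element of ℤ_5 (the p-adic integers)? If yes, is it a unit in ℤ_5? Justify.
x ∈ ℤ_5 but not a unit; v_5(x) = 1 > 0

ℤ_5 = {x ∈ ℚ_5 : v_5(x) ≥ 0} and ℤ_5^× = {x ∈ ℤ_5 : v_5(x) = 0}. Here v_5(65) = v_5(num) − v_5(den) = 1; compare against these criteria.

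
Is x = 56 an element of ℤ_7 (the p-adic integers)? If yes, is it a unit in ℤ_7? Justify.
x ∈ ℤ_7 but not a unit; v_7(x) = 1 > 0

ℤ_7 = {x ∈ ℚ_7 : v_7(x) ≥ 0} and ℤ_7^× = {x ∈ ℤ_7 : v_7(x) = 0}. Here v_7(56) = v_7(num) − v_7(den) = 1; compare against these criteria.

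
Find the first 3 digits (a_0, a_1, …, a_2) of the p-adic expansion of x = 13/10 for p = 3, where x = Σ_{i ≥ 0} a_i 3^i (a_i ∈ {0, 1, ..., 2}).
(a_0, …, a_2) = (1, 1, 0)

v_3(13/10) = 0 (numerator and denominator both coprime to 3), so x ∈ ℤ_3^×. Compute digits iteratively via a_i = x_i mod 3, x_{i+1} = (x_i − a_i)/3, with x_0 = x:
  x_0 = 13/10;  a_0 = 1;  x_1 = (x_0 − 1)/3 = 1/10
  x_1 = 1/10;  a_1 = 1;  x_2 = (x_1 − 1)/3 = -3/10
  x_2 = -3/10;  a_2 = 0;  x_3 = (x_2 − 0)/3 = -1/10
Digits: (1, 1, 0).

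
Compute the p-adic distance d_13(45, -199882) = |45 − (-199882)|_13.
d_13(45, -199882) = 1/28561

Step 1 — x − y = 45 − (-199882) = 199927. Step 2 — v_13(199927) = 4 (factor: 199927 = (13^4 · 7); the sign does not affect v_p). Step 3 — |x − y|_13 = 13^{-4} = 1/28561.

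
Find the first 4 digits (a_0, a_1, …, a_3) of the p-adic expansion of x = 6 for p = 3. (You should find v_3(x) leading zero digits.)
(a_0, …, a_3) = (0, 2, 0, 0)

v_3(6) = 1, so a_0 = ... = a_0 = 0. Factor out: x = 3^1 · u with u = 2 a unit in ℤ_3. Expand u iteratively via a_{v+i} = u_i mod 3, u_{i+1} = (u_i − a_{v+i})/3:
  u_0 = 2;  a_1 = 2;  u_1 = (u_0 − 2)/3 = 0
  u_1 = 0;  a_2 = 0;  u_2 = (u_1 − 0)/3 = 0
  u_2 = 0;  a_3 = 0;  u_3 = (u_2 − 0)/3 = 0
Digits: (0, 2, 0, 0).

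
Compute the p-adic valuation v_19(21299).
v_19(21299) = 2

v_19(n) is the largest exponent k such that 19^k divides n. Factor out: 21299 = 19^2 · 59. (Sign doesn't affect v_p.) So v_19(21299) = 2.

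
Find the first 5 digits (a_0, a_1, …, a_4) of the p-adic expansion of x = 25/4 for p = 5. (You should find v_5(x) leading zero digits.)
(a_0, …, a_4) = (0, 0, 4, 3, 3)

v_5(25/4) = 2, so a_0 = ... = a_1 = 0. Factor out: x = 5^2 · u with u = 1/4 a unit in ℤ_5. Expand u iteratively via a_{v+i} = u_i mod 5, u_{i+1} = (u_i − a_{v+i})/5:
  u_0 = 1/4;  a_2 = 4;  u_1 = (u_0 − 4)/5 = -3/4
  u_1 = -3/4;  a_3 = 3;  u_2 = (u_1 − 3)/5 = -3/4
  u_2 = -3/4;  a_4 = 3;  u_3 = (u_2 − 3)/5 = -3/4
Digits: (0, 0, 4, 3, 3).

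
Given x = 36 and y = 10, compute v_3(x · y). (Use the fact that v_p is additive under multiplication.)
v_3(360) = 2

v_p(x) = 2 (factor: 36 = 3^2 · 4); v_p(y) = 0 (factor: 10 = 3^0 · 10). Additivity: v_p(xy) = v_p(x) + v_p(y) = 2 + 0 = 2. (Direct check: xy = 360 = 3^2 · (40).)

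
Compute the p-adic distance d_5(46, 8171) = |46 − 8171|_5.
d_5(46, 8171) = 1/625

Step 1 — x − y = 46 − 8171 = -8125. Step 2 — v_5(-8125) = 4 (factor: -8125 = −(5^4 · 13); the sign does not affect v_p). Step 3 — |x − y|_5 = 5^{-4} = 1/625.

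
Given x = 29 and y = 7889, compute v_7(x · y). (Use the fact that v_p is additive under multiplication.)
v_7(228781) = 3

v_p(x) = 0 (factor: 29 = 7^0 · 29); v_p(y) = 3 (factor: 7889 = 7^3 · 23). Additivity: v_p(xy) = v_p(x) + v_p(y) = 0 + 3 = 3. (Direct check: xy = 228781 = 7^3 · (667).)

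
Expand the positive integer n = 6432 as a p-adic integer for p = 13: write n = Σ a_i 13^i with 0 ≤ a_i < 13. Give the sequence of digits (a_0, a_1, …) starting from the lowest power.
(a_0, a_1, …) = (10, 0, 12, 2)

Repeated division by 13 gives the digits low-to-high: 6432 = 10 + 12·13^2 + 2·13^3. Digit sequence: (10, 0, 12, 2).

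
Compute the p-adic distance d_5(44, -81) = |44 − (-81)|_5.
d_5(44, -81) = 1/125

Step 1 — x − y = 44 − (-81) = 125. Step 2 — v_5(125) = 3 (factor: 125 = (5^3 · 1); the sign does not affect v_p). Step 3 — |x − y|_5 = 5^{-3} = 1/125.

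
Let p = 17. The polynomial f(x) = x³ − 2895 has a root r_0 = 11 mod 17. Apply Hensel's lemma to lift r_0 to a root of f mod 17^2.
r_1 = 79 (mod 289)

Hensel: r_{i+1} = r_i − f(r_i)/f′(r_i) mod 17^{i+2}, where f′(x) = 3x². Iterate:
  r_0 = 11 (mod 17)
  r_1 = 79 (mod 289)
Final: r = 79 with f(r) ≡ 0 mod 17^2.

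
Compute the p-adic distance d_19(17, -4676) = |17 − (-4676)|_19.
d_19(17, -4676) = 1/361

Step 1 — x − y = 17 − (-4676) = 4693. Step 2 — v_19(4693) = 2 (factor: 4693 = (19^2 · 13); the sign does not affect v_p). Step 3 — |x − y|_19 = 19^{-2} = 1/361.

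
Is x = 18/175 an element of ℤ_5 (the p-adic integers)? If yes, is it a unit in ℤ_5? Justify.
x ∉ ℤ_5 (v_5(x) = -2 < 0)

ℤ_5 = {x ∈ ℚ_5 : v_5(x) ≥ 0} and ℤ_5^× = {x ∈ ℤ_5 : v_5(x) = 0}. Here v_5(18/175) = v_5(num) − v_5(den) = -2; compare against these criteria.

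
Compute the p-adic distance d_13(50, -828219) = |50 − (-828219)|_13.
d_13(50, -828219) = 1/28561

Step 1 — x − y = 50 − (-828219) = 828269. Step 2 — v_13(828269) = 4 (factor: 828269 = (13^4 · 29); the sign does not affect v_p). Step 3 — |x − y|_13 = 13^{-4} = 1/28561.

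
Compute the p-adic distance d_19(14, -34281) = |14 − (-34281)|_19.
d_19(14, -34281) = 1/6859

Step 1 — x − y = 14 − (-34281) = 34295. Step 2 — v_19(34295) = 3 (factor: 34295 = (19^3 · 5); the sign does not affect v_p). Step 3 — |x − y|_19 = 19^{-3} = 1/6859.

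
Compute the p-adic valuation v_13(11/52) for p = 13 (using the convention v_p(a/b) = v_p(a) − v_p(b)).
v_13(11/52) = -1

Factor powers of 13 from the numerator and denominator of the reduced fraction: 11 = 13^0 · 11 and 52 = 13^1 · 4. Apply v_p(a/b) = v_p(a) − v_p(b): v_13(11/52) = 0 − 1 = -1.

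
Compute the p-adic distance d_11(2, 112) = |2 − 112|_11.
d_11(2, 112) = 1/11

Step 1 — x − y = 2 − 112 = -110. Step 2 — v_11(-110) = 1 (factor: -110 = −(11^1 · 10); the sign does not affect v_p). Step 3 — |x − y|_11 = 11^{-1} = 1/11.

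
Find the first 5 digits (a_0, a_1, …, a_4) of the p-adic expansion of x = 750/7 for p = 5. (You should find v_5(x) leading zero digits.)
(a_0, …, a_4) = (0, 0, 0, 3, 1)

v_5(750/7) = 3, so a_0 = ... = a_2 = 0. Factor out: x = 5^3 · u with u = 6/7 a unit in ℤ_5. Expand u iteratively via a_{v+i} = u_i mod 5, u_{i+1} = (u_i − a_{v+i})/5:
  u_0 = 6/7;  a_3 = 3;  u_1 = (u_0 − 3)/5 = -3/7
  u_1 = -3/7;  a_4 = 1;  u_2 = (u_1 − 1)/5 = -2/7
Digits: (0, 0, 0, 3, 1).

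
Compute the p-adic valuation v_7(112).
v_7(112) = 1

v_7(n) is the largest exponent k such that 7^k divides n. Factor out: 112 = 7^1 · 16. (Sign doesn't affect v_p.) So v_7(112) = 1.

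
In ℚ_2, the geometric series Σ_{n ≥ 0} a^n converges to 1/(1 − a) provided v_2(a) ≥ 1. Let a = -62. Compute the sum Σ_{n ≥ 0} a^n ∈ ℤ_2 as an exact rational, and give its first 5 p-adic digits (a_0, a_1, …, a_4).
Σ a^n = 1/(1 − a) = 1/63;  first 5 digits = (1, 1, 1, 1, 1)

v_2(a) = 1 ≥ 1, so the series converges in ℤ_2 to 1/(1 − a) = 1/(1 − (-62)) = 1/63. Expand this rational in ℤ_2: compute digits iteratively via d_i = x_i mod 2, x_{i+1} = (x_i − d_i)/2. The first 5 digits are (1, 1, 1, 1, 1).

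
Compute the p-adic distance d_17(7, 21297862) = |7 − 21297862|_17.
d_17(7, 21297862) = 1/1419857

Step 1 — x − y = 7 − 21297862 = -21297855. Step 2 — v_17(-21297855) = 5 (factor: -21297855 = −(17^5 · 15); the sign does not affect v_p). Step 3 — |x − y|_17 = 17^{-5} = 1/1419857.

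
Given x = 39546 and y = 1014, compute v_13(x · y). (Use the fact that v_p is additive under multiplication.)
v_13(40099644) = 5

v_p(x) = 3 (factor: 39546 = 13^3 · 18); v_p(y) = 2 (factor: 1014 = 13^2 · 6). Additivity: v_p(xy) = v_p(x) + v_p(y) = 3 + 2 = 5. (Direct check: xy = 40099644 = 13^5 · (108).)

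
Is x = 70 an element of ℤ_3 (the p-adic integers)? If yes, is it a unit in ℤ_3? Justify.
x ∈ ℤ_3^× (unit); v_3(x) = 0

ℤ_3 = {x ∈ ℚ_3 : v_3(x) ≥ 0} and ℤ_3^× = {x ∈ ℤ_3 : v_3(x) = 0}. Here v_3(70) = v_3(num) − v_3(den) = 0; compare against these criteria.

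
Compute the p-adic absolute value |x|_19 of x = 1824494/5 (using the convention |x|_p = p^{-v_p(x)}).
|1824494/5|_19 = 1/130321

Step 1 — compute v_19(x) by factoring powers of 19 out of the numerator and denominator: v_19(1824494/5) = 4. Step 2 — apply |x|_p = p^{-v_p(x)} = 19^{-4} = 1/130321.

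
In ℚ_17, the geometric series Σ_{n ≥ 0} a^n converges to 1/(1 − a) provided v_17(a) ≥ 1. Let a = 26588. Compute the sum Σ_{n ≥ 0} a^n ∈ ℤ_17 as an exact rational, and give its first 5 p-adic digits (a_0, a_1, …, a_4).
Σ a^n = 1/(1 − a) = -1/26587;  first 5 digits = (1, 0, 7, 5, 15)

v_17(a) = 2 ≥ 1, so the series converges in ℤ_17 to 1/(1 − a) = 1/(1 − 26588) = -1/26587. Expand this rational in ℤ_17: compute digits iteratively via d_i = x_i mod 17, x_{i+1} = (x_i − d_i)/17. The first 5 digits are (1, 0, 7, 5, 15).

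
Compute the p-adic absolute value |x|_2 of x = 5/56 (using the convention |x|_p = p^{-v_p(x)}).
|5/56|_2 = 8

Step 1 — compute v_2(x) by factoring powers of 2 out of the numerator and denominator: v_2(5/56) = -3. Step 2 — apply |x|_p = p^{-v_p(x)} = 2^{3} = 8.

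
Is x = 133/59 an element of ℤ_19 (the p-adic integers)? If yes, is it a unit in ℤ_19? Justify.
x ∈ ℤ_19 but not a unit; v_19(x) = 1 > 0

ℤ_19 = {x ∈ ℚ_19 : v_19(x) ≥ 0} and ℤ_19^× = {x ∈ ℤ_19 : v_19(x) = 0}. Here v_19(133/59) = v_19(num) − v_19(den) = 1; compare against these criteria.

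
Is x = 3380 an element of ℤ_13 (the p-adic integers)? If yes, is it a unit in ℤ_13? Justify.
x ∈ ℤ_13 but not a unit; v_13(x) = 2 > 0

ℤ_13 = {x ∈ ℚ_13 : v_13(x) ≥ 0} and ℤ_13^× = {x ∈ ℤ_13 : v_13(x) = 0}. Here v_13(3380) = v_13(num) − v_13(den) = 2; compare against these criteria.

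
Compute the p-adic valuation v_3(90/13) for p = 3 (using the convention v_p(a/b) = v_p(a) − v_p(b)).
v_3(90/13) = 2

Factor powers of 3 from the numerator and denominator of the reduced fraction: 90 = 3^2 · 10 and 13 = 3^0 · 13. Apply v_p(a/b) = v_p(a) − v_p(b): v_3(90/13) = 2 − 0 = 2.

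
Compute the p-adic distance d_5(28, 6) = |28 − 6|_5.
d_5(28, 6) = 1

Step 1 — x − y = 28 − 6 = 22. Step 2 — v_5(22) = 0 (factor: 22 = (5^0 · 22); the sign does not affect v_p). Step 3 — |x − y|_5 = 5^{0} = 1.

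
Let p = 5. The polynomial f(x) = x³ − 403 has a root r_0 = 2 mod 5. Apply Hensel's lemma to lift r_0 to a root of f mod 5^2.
r_1 = 12 (mod 25)

Hensel: r_{i+1} = r_i − f(r_i)/f′(r_i) mod 5^{i+2}, where f′(x) = 3x². Iterate:
  r_0 = 2 (mod 5)
  r_1 = 12 (mod 25)
Final: r = 12 with f(r) ≡ 0 mod 5^2.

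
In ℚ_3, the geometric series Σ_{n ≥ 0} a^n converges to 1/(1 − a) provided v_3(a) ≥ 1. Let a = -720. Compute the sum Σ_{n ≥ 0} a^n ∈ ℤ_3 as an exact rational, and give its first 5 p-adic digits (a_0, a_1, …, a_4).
Σ a^n = 1/(1 − a) = 1/721;  first 5 digits = (1, 0, 1, 0, 1)

v_3(a) = 2 ≥ 1, so the series converges in ℤ_3 to 1/(1 − a) = 1/(1 − (-720)) = 1/721. Expand this rational in ℤ_3: compute digits iteratively via d_i = x_i mod 3, x_{i+1} = (x_i − d_i)/3. The first 5 digits are (1, 0, 1, 0, 1).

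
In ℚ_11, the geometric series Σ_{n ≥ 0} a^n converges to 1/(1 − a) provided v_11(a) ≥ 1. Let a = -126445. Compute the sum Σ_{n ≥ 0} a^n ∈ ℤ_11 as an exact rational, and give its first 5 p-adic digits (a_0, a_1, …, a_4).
Σ a^n = 1/(1 − a) = 1/126446;  first 5 digits = (1, 0, 0, 4, 2)

v_11(a) = 3 ≥ 1, so the series converges in ℤ_11 to 1/(1 − a) = 1/(1 − (-126445)) = 1/126446. Expand this rational in ℤ_11: compute digits iteratively via d_i = x_i mod 11, x_{i+1} = (x_i − d_i)/11. The first 5 digits are (1, 0, 0, 4, 2).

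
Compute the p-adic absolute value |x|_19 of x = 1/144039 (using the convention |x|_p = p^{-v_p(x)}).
|1/144039|_19 = 6859

Step 1 — compute v_19(x) by factoring powers of 19 out of the numerator and denominator: v_19(1/144039) = -3. Step 2 — apply |x|_p = p^{-v_p(x)} = 19^{3} = 6859.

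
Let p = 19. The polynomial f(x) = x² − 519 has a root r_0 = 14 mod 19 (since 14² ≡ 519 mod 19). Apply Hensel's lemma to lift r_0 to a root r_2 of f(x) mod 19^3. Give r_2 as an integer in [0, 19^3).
r_2 = 1534 (mod 6859)

Hensel's recurrence: r_{i+1} = r_i − f(r_i)·(f′(r_i))^{-1} mod 19^{i+2}, with f′(x) = 2x. Iterate:
  r_0 = 14 (mod 19)
  r_1 = 90 (mod 361)
  r_2 = 1534 (mod 6859)
Final: r_2 = 1534, and one checks f(r_2) ≡ 0 mod 19^3.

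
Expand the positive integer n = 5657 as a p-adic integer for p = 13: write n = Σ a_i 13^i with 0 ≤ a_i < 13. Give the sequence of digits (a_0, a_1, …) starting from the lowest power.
(a_0, a_1, …) = (2, 6, 7, 2)

Repeated division by 13 gives the digits low-to-high: 5657 = 2 + 6·13^1 + 7·13^2 + 2·13^3. Digit sequence: (2, 6, 7, 2).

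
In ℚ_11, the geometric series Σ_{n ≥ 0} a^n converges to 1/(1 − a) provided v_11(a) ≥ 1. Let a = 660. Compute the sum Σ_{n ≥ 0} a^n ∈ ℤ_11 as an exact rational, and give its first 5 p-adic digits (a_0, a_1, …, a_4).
Σ a^n = 1/(1 − a) = -1/659;  first 5 digits = (1, 5, 8, 1, 7)

v_11(a) = 1 ≥ 1, so the series converges in ℤ_11 to 1/(1 − a) = 1/(1 − 660) = -1/659. Expand this rational in ℤ_11: compute digits iteratively via d_i = x_i mod 11, x_{i+1} = (x_i − d_i)/11. The first 5 digits are (1, 5, 8, 1, 7).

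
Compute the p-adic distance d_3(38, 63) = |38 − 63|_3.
d_3(38, 63) = 1

Step 1 — x − y = 38 − 63 = -25. Step 2 — v_3(-25) = 0 (factor: -25 = −(3^0 · 25); the sign does not affect v_p). Step 3 — |x − y|_3 = 3^{0} = 1.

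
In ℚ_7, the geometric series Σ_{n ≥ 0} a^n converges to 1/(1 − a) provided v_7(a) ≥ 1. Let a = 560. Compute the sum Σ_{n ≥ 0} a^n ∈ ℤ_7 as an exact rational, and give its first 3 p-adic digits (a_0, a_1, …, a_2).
Σ a^n = 1/(1 − a) = -1/559;  first 3 digits = (1, 3, 6)

v_7(a) = 1 ≥ 1, so the series converges in ℤ_7 to 1/(1 − a) = 1/(1 − 560) = -1/559. Expand this rational in ℤ_7: compute digits iteratively via d_i = x_i mod 7, x_{i+1} = (x_i − d_i)/7. The first 3 digits are (1, 3, 6).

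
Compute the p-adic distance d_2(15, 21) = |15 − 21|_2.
d_2(15, 21) = 1/2

Step 1 — x − y = 15 − 21 = -6. Step 2 — v_2(-6) = 1 (factor: -6 = −(2^1 · 3); the sign does not affect v_p). Step 3 — |x − y|_2 = 2^{-1} = 1/2.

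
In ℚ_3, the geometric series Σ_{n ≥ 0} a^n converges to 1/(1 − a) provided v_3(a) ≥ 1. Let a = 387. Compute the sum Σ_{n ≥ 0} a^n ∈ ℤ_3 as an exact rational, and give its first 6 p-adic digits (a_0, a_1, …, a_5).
Σ a^n = 1/(1 − a) = -1/386;  first 6 digits = (1, 0, 1, 2, 2, 2)

v_3(a) = 2 ≥ 1, so the series converges in ℤ_3 to 1/(1 − a) = 1/(1 − 387) = -1/386. Expand this rational in ℤ_3: compute digits iteratively via d_i = x_i mod 3, x_{i+1} = (x_i − d_i)/3. The first 6 digits are (1, 0, 1, 2, 2, 2).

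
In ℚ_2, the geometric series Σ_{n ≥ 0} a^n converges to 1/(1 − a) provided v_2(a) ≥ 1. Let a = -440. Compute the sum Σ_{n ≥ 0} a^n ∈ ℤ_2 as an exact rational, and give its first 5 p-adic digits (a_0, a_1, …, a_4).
Σ a^n = 1/(1 − a) = 1/441;  first 5 digits = (1, 0, 0, 1, 0)

v_2(a) = 3 ≥ 1, so the series converges in ℤ_2 to 1/(1 − a) = 1/(1 − (-440)) = 1/441. Expand this rational in ℤ_2: compute digits iteratively via d_i = x_i mod 2, x_{i+1} = (x_i − d_i)/2. The first 5 digits are (1, 0, 0, 1, 0).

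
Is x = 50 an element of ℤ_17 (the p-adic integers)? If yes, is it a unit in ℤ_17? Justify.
x ∈ ℤ_17^× (unit); v_17(x) = 0

ℤ_17 = {x ∈ ℚ_17 : v_17(x) ≥ 0} and ℤ_17^× = {x ∈ ℤ_17 : v_17(x) = 0}. Here v_17(50) = v_17(num) − v_17(den) = 0; compare against these criteria.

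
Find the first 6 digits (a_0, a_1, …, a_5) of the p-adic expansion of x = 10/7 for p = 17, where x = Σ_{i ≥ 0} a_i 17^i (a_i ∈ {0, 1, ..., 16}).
(a_0, …, a_5) = (16, 4, 7, 2, 12, 9)

v_17(10/7) = 0 (numerator and denominator both coprime to 17), so x ∈ ℤ_17^×. Compute digits iteratively via a_i = x_i mod 17, x_{i+1} = (x_i − a_i)/17, with x_0 = x:
  x_0 = 10/7;  a_0 = 16;  x_1 = (x_0 − 16)/17 = -6/7
  x_1 = -6/7;  a_1 = 4;  x_2 = (x_1 − 4)/17 = -2/7
  x_2 = -2/7;  a_2 = 7;  x_3 = (x_2 − 7)/17 = -3/7
  x_3 = -3/7;  a_3 = 2;  x_4 = (x_3 − 2)/17 = -1/7
  x_4 = -1/7;  a_4 = 12;  x_5 = (x_4 − 12)/17 = -5/7
  x_5 = -5/7;  a_5 = 9;  x_6 = (x_5 − 9)/17 = -4/7
Digits: (16, 4, 7, 2, 12, 9).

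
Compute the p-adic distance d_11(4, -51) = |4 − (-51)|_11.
d_11(4, -51) = 1/11

Step 1 — x − y = 4 − (-51) = 55. Step 2 — v_11(55) = 1 (factor: 55 = (11^1 · 5); the sign does not affect v_p). Step 3 — |x − y|_11 = 11^{-1} = 1/11.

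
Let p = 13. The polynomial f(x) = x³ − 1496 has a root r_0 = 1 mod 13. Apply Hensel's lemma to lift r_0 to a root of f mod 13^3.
r_2 = 2133 (mod 2197)

Hensel: r_{i+1} = r_i − f(r_i)/f′(r_i) mod 13^{i+2}, where f′(x) = 3x². Iterate:
  r_0 = 1 (mod 13)
  r_1 = 105 (mod 169)
  r_2 = 2133 (mod 2197)
Final: r = 2133 with f(r) ≡ 0 mod 13^3.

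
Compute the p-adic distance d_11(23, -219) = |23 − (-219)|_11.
d_11(23, -219) = 1/121

Step 1 — x − y = 23 − (-219) = 242. Step 2 — v_11(242) = 2 (factor: 242 = (11^2 · 2); the sign does not affect v_p). Step 3 — |x − y|_11 = 11^{-2} = 1/121.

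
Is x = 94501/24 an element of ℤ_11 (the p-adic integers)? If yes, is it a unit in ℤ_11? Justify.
x ∈ ℤ_11 but not a unit; v_11(x) = 3 > 0

ℤ_11 = {x ∈ ℚ_11 : v_11(x) ≥ 0} and ℤ_11^× = {x ∈ ℤ_11 : v_11(x) = 0}. Here v_11(94501/24) = v_11(num) − v_11(den) = 3; compare against these criteria.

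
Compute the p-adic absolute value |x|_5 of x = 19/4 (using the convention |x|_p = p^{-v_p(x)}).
|19/4|_5 = 1

Step 1 — compute v_5(x) by factoring powers of 5 out of the numerator and denominator: v_5(19/4) = 0. Step 2 — apply |x|_p = p^{-v_p(x)} = 5^{0} = 1.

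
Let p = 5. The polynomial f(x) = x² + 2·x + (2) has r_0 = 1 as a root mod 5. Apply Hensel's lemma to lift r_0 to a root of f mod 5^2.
r_1 = 6 (mod 25)

Hensel: r_{i+1} = r_i − f(r_i)·(f′(r_i))^{-1} mod 5^{i+2}, f′(x) = 2x + 2. Iterate:
  r_0 = 1 (mod 5)
  r_1 = 6 (mod 25)
Final: r = 6 satisfies f(r) ≡ 0 mod 5^2.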